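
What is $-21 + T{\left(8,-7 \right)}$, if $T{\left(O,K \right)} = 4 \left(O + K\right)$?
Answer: $-17$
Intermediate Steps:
$T{\left(O,K \right)} = 4 K + 4 O$ ($T{\left(O,K \right)} = 4 \left(K + O\right) = 4 K + 4 O$)
$-21 + T{\left(8,-7 \right)} = -21 + \left(4 \left(-7\right) + 4 \cdot 8\right) = -21 + \left(-28 + 32\right) = -21 + 4 = -17$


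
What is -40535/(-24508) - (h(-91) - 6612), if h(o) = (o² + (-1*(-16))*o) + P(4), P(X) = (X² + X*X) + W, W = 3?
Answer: -548859/2228 ≈ -246.35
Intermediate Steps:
P(X) = 3 + 2*X² (P(X) = (X² + X*X) + 3 = (X² + X²) + 3 = 2*X² + 3 = 3 + 2*X²)
h(o) = 35 + o² + 16*o (h(o) = (o² + (-1*(-16))*o) + (3 + 2*4²) = (o² + 16*o) + (3 + 2*16) = (o² + 16*o) + (3 + 32) = (o² + 16*o) + 35 = 35 + o² + 16*o)
-40535/(-24508) - (h(-91) - 6612) = -40535/(-24508) - ((35 + (-91)² + 16*(-91)) - 6612) = -40535*(-1/24508) - ((35 + 8281 - 1456) - 6612) = 3685/2228 - (6860 - 6612) = 3685/2228 - 1*248 = 3685/2228 - 248 = -548859/2228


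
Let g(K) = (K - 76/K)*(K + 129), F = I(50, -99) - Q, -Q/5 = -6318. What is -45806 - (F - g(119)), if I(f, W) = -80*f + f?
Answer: 2271426/119 ≈ 19088.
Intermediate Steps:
I(f, W) = -79*f
Q = 31590 (Q = -5*(-6318) = 31590)
F = -35540 (F = -79*50 - 1*31590 = -3950 - 31590 = -35540)
g(K) = (129 + K)*(K - 76/K) (g(K) = (K - 76/K)*(129 + K) = (129 + K)*(K - 76/K))
-45806 - (F - g(119)) = -45806 - (-35540 - (-76 + 119² - 9804/119 + 129*119)) = -45806 - (-35540 - (-76 + 14161 - 9804*1/119 + 15351)) = -45806 - (-35540 - (-76 + 14161 - 9804/119 + 15351)) = -45806 - (-35540 - 1*3493080/119) = -45806 - (-35540 - 3493080/119) = -45806 - 1*(-7722340/119) = -45806 + 7722340/119 = 2271426/119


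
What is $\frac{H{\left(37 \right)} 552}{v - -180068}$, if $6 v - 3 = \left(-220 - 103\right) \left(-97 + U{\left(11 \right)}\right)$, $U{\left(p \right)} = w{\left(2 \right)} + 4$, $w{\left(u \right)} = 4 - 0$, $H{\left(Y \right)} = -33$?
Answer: $- \frac{54648}{554579} \approx -0.09854$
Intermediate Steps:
$w{\left(u \right)} = 4$ ($w{\left(u \right)} = 4 + 0 = 4$)
$U{\left(p \right)} = 8$ ($U{\left(p \right)} = 4 + 4 = 8$)
$v = \frac{14375}{3}$ ($v = \frac{1}{2} + \frac{\left(-220 - 103\right) \left(-97 + 8\right)}{6} = \frac{1}{2} + \frac{\left(-323\right) \left(-89\right)}{6} = \frac{1}{2} + \frac{1}{6} \cdot 28747 = \frac{1}{2} + \frac{28747}{6} = \frac{14375}{3} \approx 4791.7$)
$\frac{H{\left(37 \right)} 552}{v - -180068} = \frac{\left(-33\right) 552}{\frac{14375}{3} - -180068} = - \frac{18216}{\frac{14375}{3} + 180068} = - \frac{18216}{\frac{554579}{3}} = \left(-18216\right) \frac{3}{554579} = - \frac{54648}{554579}$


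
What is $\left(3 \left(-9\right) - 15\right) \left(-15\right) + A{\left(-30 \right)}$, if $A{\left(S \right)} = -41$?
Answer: $589$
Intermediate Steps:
$\left(3 \left(-9\right) - 15\right) \left(-15\right) + A{\left(-30 \right)} = \left(3 \left(-9\right) - 15\right) \left(-15\right) - 41 = \left(-27 - 15\right) \left(-15\right) - 41 = \left(-42\right) \left(-15\right) - 41 = 630 - 41 = 589$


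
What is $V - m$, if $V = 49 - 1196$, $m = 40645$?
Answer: $-41792$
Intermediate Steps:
$V = -1147$ ($V = 49 - 1196 = -1147$)
$V - m = -1147 - 40645 = -41792$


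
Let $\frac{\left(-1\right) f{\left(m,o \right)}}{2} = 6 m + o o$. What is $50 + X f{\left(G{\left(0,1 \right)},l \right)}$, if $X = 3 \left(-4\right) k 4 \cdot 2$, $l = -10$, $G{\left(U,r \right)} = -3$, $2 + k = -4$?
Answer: $-94414$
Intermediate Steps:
$k = -6$ ($k = -2 - 4 = -6$)
$f{\left(m,o \right)} = - 12 m - 2 o^{2}$ ($f{\left(m,o \right)} = - 2 \left(6 m + o o\right) = - 2 \left(6 m + o^{2}\right) = - 2 \left(o^{2} + 6 m\right) = - 12 m - 2 o^{2}$)
$X = 576$ ($X = 3 \left(-4\right) \left(-6\right) 4 \cdot 2 = \left(-12\right) \left(-6\right) 4 \cdot 2 = 72 \cdot 4 \cdot 2 = 288 \cdot 2 = 576$)
$50 + X f{\left(G{\left(0,1 \right)},l \right)} = 50 + 576 \left(\left(-12\right) \left(-3\right) - 2 \left(-10\right)^{2}\right) = 50 + 576 \left(36 - 200\right) = 50 + 576 \left(-164\right) = 50 - 94464 = -94414$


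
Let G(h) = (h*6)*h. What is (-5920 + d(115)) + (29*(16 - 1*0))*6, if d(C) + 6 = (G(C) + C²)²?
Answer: 8570127483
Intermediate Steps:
G(h) = 6*h² (G(h) = (6*h)*h = 6*h²)
d(C) = -6 + 49*C⁴ (d(C) = -6 + (6*C² + C²)² = -6 + (7*C²)² = -6 + 49*C⁴)
(-5920 + d(115)) + (29*(16 - 1*0))*6 = (-5920 + (-6 + 49*115⁴)) + (29*(16 - 1*0))*6 = (-5920 + (-6 + 49*174900625)) + (29*(16 + 0))*6 = (-5920 + (-6 + 8570130625)) + (29*16)*6 = (-5920 + 8570130619) + 464*6 = 8570124699 + 2784 = 8570127483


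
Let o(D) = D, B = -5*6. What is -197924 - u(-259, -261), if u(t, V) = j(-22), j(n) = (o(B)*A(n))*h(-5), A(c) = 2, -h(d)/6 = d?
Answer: -196124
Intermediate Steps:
h(d) = -6*d
B = -30
j(n) = -1800 (j(n) = (-30*2)*(-6*(-5)) = -60*30 = -1800)
u(t, V) = -1800
-197924 - u(-259, -261) = -197924 - 1*(-1800) = -197924 + 1800 = -196124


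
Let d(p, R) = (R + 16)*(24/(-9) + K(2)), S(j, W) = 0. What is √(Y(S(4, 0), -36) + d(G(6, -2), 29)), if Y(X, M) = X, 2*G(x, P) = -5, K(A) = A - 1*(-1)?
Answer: √15 ≈ 3.8730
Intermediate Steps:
K(A) = 1 + A (K(A) = A + 1 = 1 + A)
G(x, P) = -5/2 (G(x, P) = (½)*(-5) = -5/2)
d(p, R) = 16/3 + R/3 (d(p, R) = (R + 16)*(24/(-9) + (1 + 2)) = (16 + R)*(24*(-⅑) + 3) = (16 + R)*(-8/3 + 3) = (16 + R)*(⅓) = 16/3 + R/3)
√(Y(S(4, 0), -36) + d(G(6, -2), 29)) = √(0 + (16/3 + (⅓)*29)) = √(0 + (16/3 + 29/3)) = √(0 + 15) = √15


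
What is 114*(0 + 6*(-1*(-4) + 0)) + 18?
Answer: 2754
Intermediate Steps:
114*(0 + 6*(-1*(-4) + 0)) + 18 = 114*(0 + 6*(4 + 0)) + 18 = 114*(0 + 6*4) + 18 = 114*(0 + 24) + 18 = 114*24 + 18 = 2736 + 18 = 2754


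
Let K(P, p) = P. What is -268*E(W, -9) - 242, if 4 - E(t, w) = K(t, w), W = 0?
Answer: -1314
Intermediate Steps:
E(t, w) = 4 - t
-268*E(W, -9) - 242 = -268*(4 - 1*0) - 242 = -268*(4 + 0) - 242 = -268*4 - 242 = -1072 - 242 = -1314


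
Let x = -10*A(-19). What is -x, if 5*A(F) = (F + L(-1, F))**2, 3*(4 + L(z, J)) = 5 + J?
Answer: 13778/9 ≈ 1530.9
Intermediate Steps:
L(z, J) = -7/3 + J/3 (L(z, J) = -4 + (5 + J)/3 = -4 + (5/3 + J/3) = -7/3 + J/3)
A(F) = (-7/3 + 4*F/3)**2/5 (A(F) = (F + (-7/3 + F/3))**2/5 = (-7/3 + 4*F/3)**2/5)
x = -13778/9 (x = -2*(-7 + 4*(-19))**2/9 = -2*(-7 - 76)**2/9 = -2*(-83)**2/9 = -2*6889/9 = -10*6889/45 = -13778/9 ≈ -1530.9)
-x = -1*(-13778/9) = 13778/9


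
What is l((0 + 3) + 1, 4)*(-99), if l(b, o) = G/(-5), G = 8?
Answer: 792/5 ≈ 158.40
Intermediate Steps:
l(b, o) = -8/5 (l(b, o) = 8/(-5) = 8*(-⅕) = -8/5)
l((0 + 3) + 1, 4)*(-99) = -8/5*(-99) = 792/5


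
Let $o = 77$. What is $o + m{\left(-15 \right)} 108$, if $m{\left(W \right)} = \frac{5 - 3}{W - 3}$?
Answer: $65$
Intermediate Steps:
$m{\left(W \right)} = \frac{2}{-3 + W}$
$o + m{\left(-15 \right)} 108 = 77 + \frac{2}{-3 - 15} \cdot 108 = 77 + \frac{2}{-18} \cdot 108 = 77 + 2 \left(- \frac{1}{18}\right) 108 = 77 - 12 = 65$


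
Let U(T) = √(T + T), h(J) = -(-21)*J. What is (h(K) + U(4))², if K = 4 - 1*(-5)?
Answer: 35729 + 756*√2 ≈ 36798.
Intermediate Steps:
K = 9 (K = 4 + 5 = 9)
h(J) = 21*J
U(T) = √2*√T (U(T) = √(2*T) = √2*√T)
(h(K) + U(4))² = (21*9 + √2*√4)² = (189 + √2*2)² = (189 + 2*√2)²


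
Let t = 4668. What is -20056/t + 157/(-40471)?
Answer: -203104813/47229657 ≈ -4.3004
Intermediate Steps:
-20056/t + 157/(-40471) = -20056/4668 + 157/(-40471) = -20056*1/4668 + 157*(-1/40471) = -5014/1167 - 157/40471 = -203104813/47229657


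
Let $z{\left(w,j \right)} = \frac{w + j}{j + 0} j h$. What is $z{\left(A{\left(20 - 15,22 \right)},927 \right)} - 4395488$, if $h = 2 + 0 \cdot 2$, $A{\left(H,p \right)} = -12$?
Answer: $-4393658$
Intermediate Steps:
$h = 2$ ($h = 2 + 0 = 2$)
$z{\left(w,j \right)} = 2 j + 2 w$ ($z{\left(w,j \right)} = \frac{w + j}{j + 0} j 2 = \frac{j + w}{j} j 2 = \left(j + w\right) 2 = 2 j + 2 w$)
$z{\left(A{\left(20 - 15,22 \right)},927 \right)} - 4395488 = \left(2 \cdot 927 + 2 \left(-12\right)\right) - 4395488 = \left(1854 - 24\right) - 4395488 = 1830 - 4395488 = -4393658$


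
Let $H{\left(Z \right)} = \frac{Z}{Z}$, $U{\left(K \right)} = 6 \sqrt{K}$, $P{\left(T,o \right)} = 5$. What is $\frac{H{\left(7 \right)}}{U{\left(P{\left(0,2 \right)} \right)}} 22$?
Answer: $\frac{11 \sqrt{5}}{15} \approx 1.6398$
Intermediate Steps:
$H{\left(Z \right)} = 1$
$\frac{H{\left(7 \right)}}{U{\left(P{\left(0,2 \right)} \right)}} 22 = \frac{1}{6 \sqrt{5}} \cdot 1 \cdot 22 = \frac{\sqrt{5}}{30} \cdot 1 \cdot 22 = \frac{\sqrt{5}}{30} \cdot 22 = \frac{11 \sqrt{5}}{15}$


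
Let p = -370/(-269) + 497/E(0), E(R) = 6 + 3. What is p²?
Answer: 18775302529/5861241 ≈ 3203.3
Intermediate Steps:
E(R) = 9
p = 137023/2421 (p = -370/(-269) + 497/9 = -370*(-1/269) + 497*(⅑) = 370/269 + 497/9 = 137023/2421 ≈ 56.598)
p² = (137023/2421)² = 18775302529/5861241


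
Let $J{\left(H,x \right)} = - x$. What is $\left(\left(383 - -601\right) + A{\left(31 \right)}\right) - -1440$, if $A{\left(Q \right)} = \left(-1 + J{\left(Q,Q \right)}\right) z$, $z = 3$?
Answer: $2328$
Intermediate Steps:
$A{\left(Q \right)} = -3 - 3 Q$ ($A{\left(Q \right)} = \left(-1 - Q\right) 3 = -3 - 3 Q$)
$\left(\left(383 - -601\right) + A{\left(31 \right)}\right) - -1440 = \left(\left(383 - -601\right) - 96\right) - -1440 = \left(\left(383 + 601\right) - 96\right) + 1440 = \left(984 - 96\right) + 1440 = 888 + 1440 = 2328$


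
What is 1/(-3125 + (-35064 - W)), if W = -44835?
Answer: 1/6646 ≈ 0.00015047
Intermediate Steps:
1/(-3125 + (-35064 - W)) = 1/(-3125 + (-35064 - 1*(-44835))) = 1/(-3125 + (-35064 + 44835)) = 1/(-3125 + 9771) = 1/6646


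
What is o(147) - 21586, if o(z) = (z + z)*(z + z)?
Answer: 64850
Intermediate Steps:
o(z) = 4*z² (o(z) = (2*z)*(2*z) = 4*z²)
o(147) - 21586 = 4*147² - 21586 = 4*21609 - 21586 = 86436 - 21586 = 64850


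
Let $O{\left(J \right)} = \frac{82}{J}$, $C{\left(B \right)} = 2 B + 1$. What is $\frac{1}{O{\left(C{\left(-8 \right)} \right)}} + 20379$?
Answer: $\frac{1671063}{82} \approx 20379.0$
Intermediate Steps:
$C{\left(B \right)} = 1 + 2 B$
$\frac{1}{O{\left(C{\left(-8 \right)} \right)}} + 20379 = \frac{1}{82 \frac{1}{1 + 2 \left(-8\right)}} + 20379 = \frac{1}{82 \frac{1}{1 - 16}} + 20379 = \frac{1}{82 \frac{1}{-15}} + 20379 = \frac{1}{82 \left(- \frac{1}{15}\right)} + 20379 = \frac{1}{- \frac{82}{15}} + 20379 = - \frac{15}{82} + 20379 = \frac{1671063}{82}$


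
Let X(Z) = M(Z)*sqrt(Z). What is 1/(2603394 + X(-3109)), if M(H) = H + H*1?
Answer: 1301697/3448932607676 + 3109*I*sqrt(3109)/3448932607676 ≈ 3.7742e-7 + 5.0263e-8*I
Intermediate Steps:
M(H) = 2*H (M(H) = H + H = 2*H)
X(Z) = 2*Z**(3/2) (X(Z) = (2*Z)*sqrt(Z) = 2*Z**(3/2))
1/(2603394 + X(-3109)) = 1/(2603394 + 2*(-3109)**(3/2)) = 1/(2603394 + 2*(-3109*I*sqrt(3109))) = 1/(2603394 - 6218*I*sqrt(3109))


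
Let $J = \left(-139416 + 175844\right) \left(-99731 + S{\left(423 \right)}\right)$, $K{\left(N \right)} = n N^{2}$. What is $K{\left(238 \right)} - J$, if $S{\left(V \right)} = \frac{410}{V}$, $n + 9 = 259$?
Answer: $\frac{1542734534684}{423} \approx 3.6471 \cdot 10^{9}$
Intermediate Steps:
$n = 250$ ($n = -9 + 259 = 250$)
$K{\left(N \right)} = 250 N^{2}$
$J = - \frac{1536744431684}{423}$ ($J = \left(-139416 + 175844\right) \left(-99731 + \frac{410}{423}\right) = 36428 \left(-99731 + 410 \cdot \frac{1}{423}\right) = 36428 \left(-99731 + \frac{410}{423}\right) = 36428 \left(- \frac{42185803}{423}\right) = - \frac{1536744431684}{423} \approx -3.633 \cdot 10^{9}$)
$K{\left(238 \right)} - J = 250 \cdot 238^{2} - - \frac{1536744431684}{423} = 250 \cdot 56644 + \frac{1536744431684}{423} = 14161000 + \frac{1536744431684}{423} = \frac{1542734534684}{423}$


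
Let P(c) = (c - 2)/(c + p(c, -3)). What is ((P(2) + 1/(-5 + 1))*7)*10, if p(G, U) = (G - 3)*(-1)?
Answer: -35/2 ≈ -17.500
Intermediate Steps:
p(G, U) = 3 - G (p(G, U) = (-3 + G)*(-1) = 3 - G)
P(c) = -⅔ + c/3 (P(c) = (c - 2)/(c + (3 - c)) = (-2 + c)/3 = (-2 + c)*(⅓) = -⅔ + c/3)
((P(2) + 1/(-5 + 1))*7)*10 = (((-⅔ + (⅓)*2) + 1/(-5 + 1))*7)*10 = (((-⅔ + ⅔) + 1/(-4))*7)*10 = ((0 - ¼)*7)*10 = -¼*7*10 = -7/4*10 = -35/2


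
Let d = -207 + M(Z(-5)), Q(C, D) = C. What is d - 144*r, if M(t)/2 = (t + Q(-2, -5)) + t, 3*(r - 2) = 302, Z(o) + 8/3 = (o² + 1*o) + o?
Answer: -44837/3 ≈ -14946.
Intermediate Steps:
Z(o) = -8/3 + o² + 2*o (Z(o) = -8/3 + ((o² + 1*o) + o) = -8/3 + ((o² + o) + o) = -8/3 + ((o + o²) + o) = -8/3 + (o² + 2*o) = -8/3 + o² + 2*o)
r = 308/3 (r = 2 + (⅓)*302 = 2 + 302/3 = 308/3 ≈ 102.67)
M(t) = -4 + 4*t (M(t) = 2*((t - 2) + t) = 2*((-2 + t) + t) = 2*(-2 + 2*t) = -4 + 4*t)
d = -485/3 (d = -207 + (-4 + 4*(-8/3 + (-5)² + 2*(-5))) = -207 + (-4 + 4*(-8/3 + 25 - 10)) = -207 + (-4 + 4*(37/3)) = -207 + (-4 + 148/3) = -207 + 136/3 = -485/3 ≈ -161.67)
d - 144*r = -485/3 - 144*308/3 = -485/3 - 14784 = -44837/3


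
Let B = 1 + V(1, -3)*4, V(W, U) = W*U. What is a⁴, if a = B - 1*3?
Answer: 38416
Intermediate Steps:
V(W, U) = U*W
B = -11 (B = 1 - 3*1*4 = 1 - 3*4 = 1 - 12 = -11)
a = -14 (a = -11 - 1*3 = -11 - 3 = -14)
a⁴ = (-14)⁴ = 38416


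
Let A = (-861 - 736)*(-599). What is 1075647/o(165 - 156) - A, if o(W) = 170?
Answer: -161546863/170 ≈ -9.5028e+5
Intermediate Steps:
A = 956603 (A = -1597*(-599) = 956603)
1075647/o(165 - 156) - A = 1075647/170 - 1*956603 = 1075647*(1/170) - 956603 = 1075647/170 - 956603 = -161546863/170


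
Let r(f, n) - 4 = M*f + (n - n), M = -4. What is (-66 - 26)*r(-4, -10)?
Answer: -1840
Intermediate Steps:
r(f, n) = 4 - 4*f (r(f, n) = 4 + (-4*f + (n - n)) = 4 + (-4*f + 0) = 4 - 4*f)
(-66 - 26)*r(-4, -10) = (-66 - 26)*(4 - 4*(-4)) = -92*(4 + 16) = -92*20 = -1840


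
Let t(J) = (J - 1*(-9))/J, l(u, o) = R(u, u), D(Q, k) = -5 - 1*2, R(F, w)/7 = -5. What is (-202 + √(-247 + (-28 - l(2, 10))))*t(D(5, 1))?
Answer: 404/7 - 8*I*√15/7 ≈ 57.714 - 4.4263*I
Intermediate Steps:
R(F, w) = -35 (R(F, w) = 7*(-5) = -35)
D(Q, k) = -7 (D(Q, k) = -5 - 2 = -7)
l(u, o) = -35
t(J) = (9 + J)/J (t(J) = (J + 9)/J = (9 + J)/J)
(-202 + √(-247 + (-28 - l(2, 10))))*t(D(5, 1)) = (-202 + √(-247 + (-28 - 1*(-35))))*((9 - 7)/(-7)) = (-202 + √(-247 + (-28 + 35)))*(-⅐*2) = (-202 + √(-247 + 7))*(-2/7) = (-202 + √(-240))*(-2/7) = (-202 + 4*I*√15)*(-2/7) = 404/7 - 8*I*√15/7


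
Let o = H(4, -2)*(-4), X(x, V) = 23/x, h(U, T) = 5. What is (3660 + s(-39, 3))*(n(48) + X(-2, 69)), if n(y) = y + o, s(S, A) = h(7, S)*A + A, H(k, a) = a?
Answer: 163671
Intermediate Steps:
s(S, A) = 6*A (s(S, A) = 5*A + A = 6*A)
o = 8 (o = -2*(-4) = 8)
n(y) = 8 + y (n(y) = y + 8 = 8 + y)
(3660 + s(-39, 3))*(n(48) + X(-2, 69)) = (3660 + 6*3)*((8 + 48) + 23/(-2)) = (3660 + 18)*(56 + 23*(-½)) = 3678*(56 - 23/2) = 3678*(89/2) = 163671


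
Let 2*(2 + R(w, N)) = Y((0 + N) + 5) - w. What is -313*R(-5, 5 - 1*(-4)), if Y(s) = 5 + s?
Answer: -3130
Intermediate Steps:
R(w, N) = 3 + N/2 - w/2 (R(w, N) = -2 + ((5 + ((0 + N) + 5)) - w)/2 = -2 + ((5 + (N + 5)) - w)/2 = -2 + ((5 + (5 + N)) - w)/2 = -2 + ((10 + N) - w)/2 = -2 + (10 + N - w)/2 = -2 + (5 + N/2 - w/2) = 3 + N/2 - w/2)
-313*R(-5, 5 - 1*(-4)) = -313*(3 + (5 - 1*(-4))/2 - ½*(-5)) = -313*(3 + (5 + 4)/2 + 5/2) = -313*(3 + (½)*9 + 5/2) = -313*(3 + 9/2 + 5/2) = -313*10 = -3130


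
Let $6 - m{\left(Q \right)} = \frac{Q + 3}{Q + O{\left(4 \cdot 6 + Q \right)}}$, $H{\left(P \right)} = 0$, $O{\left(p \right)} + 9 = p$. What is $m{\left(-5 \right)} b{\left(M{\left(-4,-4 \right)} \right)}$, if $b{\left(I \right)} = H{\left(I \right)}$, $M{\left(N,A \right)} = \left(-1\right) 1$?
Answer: $0$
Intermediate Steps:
$O{\left(p \right)} = -9 + p$
$M{\left(N,A \right)} = -1$
$b{\left(I \right)} = 0$
$m{\left(Q \right)} = 6 - \frac{3 + Q}{15 + 2 Q}$ ($m{\left(Q \right)} = 6 - \frac{Q + 3}{Q + \left(-9 + \left(4 \cdot 6 + Q\right)\right)} = 6 - \frac{3 + Q}{Q + \left(-9 + \left(24 + Q\right)\right)} = 6 - \frac{3 + Q}{Q + \left(15 + Q\right)} = 6 - \frac{3 + Q}{15 + 2 Q}$)
$m{\left(-5 \right)} b{\left(M{\left(-4,-4 \right)} \right)} = \frac{87 + 11 \left(-5\right)}{15 + 2 \left(-5\right)} 0 = \frac{87 - 55}{15 - 10} \cdot 0 = \frac{1}{5} \cdot 32 \cdot 0 = \frac{32}{5} \cdot 0 = 0$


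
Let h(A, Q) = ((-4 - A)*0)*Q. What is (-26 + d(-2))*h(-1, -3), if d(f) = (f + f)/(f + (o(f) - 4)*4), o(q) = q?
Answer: 0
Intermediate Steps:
h(A, Q) = 0 (h(A, Q) = 0*Q = 0)
d(f) = 2*f/(-16 + 5*f) (d(f) = (f + f)/(f + (f - 4)*4) = (2*f)/(f + (-4 + f)*4) = (2*f)/(f + (-16 + 4*f)) = (2*f)/(-16 + 5*f) = 2*f/(-16 + 5*f))
(-26 + d(-2))*h(-1, -3) = (-26 + 2*(-2)/(-16 + 5*(-2)))*0 = (-26 + 2*(-2)/(-16 - 10))*0 = (-26 + 2*(-2)/(-26))*0 = (-26 + 2*(-2)*(-1/26))*0 = (-26 + 2/13)*0 = -336/13*0 = 0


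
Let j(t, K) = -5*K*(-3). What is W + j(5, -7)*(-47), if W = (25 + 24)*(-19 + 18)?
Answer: 4886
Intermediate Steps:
j(t, K) = 15*K
W = -49 (W = 49*(-1) = -49)
W + j(5, -7)*(-47) = -49 + (15*(-7))*(-47) = -49 - 105*(-47) = -49 + 4935 = 4886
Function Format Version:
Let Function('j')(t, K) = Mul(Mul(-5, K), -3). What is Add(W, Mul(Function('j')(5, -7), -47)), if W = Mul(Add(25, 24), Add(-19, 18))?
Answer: 4886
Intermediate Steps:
Function('j')(t, K) = Mul(15, K)
W = -49 (W = Mul(49, -1) = -49)
Add(W, Mul(Function('j')(5, -7), -47)) = Add(-49, Mul(Mul(15, -7), -47)) = Add(-49, Mul(-105, -47)) = Add(-49, 4935) = 4886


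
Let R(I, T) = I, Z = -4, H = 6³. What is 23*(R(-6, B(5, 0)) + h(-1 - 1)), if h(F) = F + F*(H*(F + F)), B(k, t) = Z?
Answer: 39560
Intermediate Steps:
H = 216
B(k, t) = -4
h(F) = F + 432*F² (h(F) = F + F*(216*(F + F)) = F + F*(216*(2*F)) = F + F*(432*F) = F + 432*F²)
23*(R(-6, B(5, 0)) + h(-1 - 1)) = 23*(-6 + (-1 - 1)*(1 + 432*(-1 - 1))) = 23*(-6 - 2*(1 + 432*(-2))) = 23*(-6 - 2*(1 - 864)) = 23*(-6 - 2*(-863)) = 23*(-6 + 1726) = 23*1720 = 39560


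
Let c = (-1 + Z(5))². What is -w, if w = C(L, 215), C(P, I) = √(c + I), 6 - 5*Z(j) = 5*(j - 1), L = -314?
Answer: -2*√1434/5 ≈ -15.147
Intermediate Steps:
Z(j) = 11/5 - j (Z(j) = 6/5 - (j - 1) = 6/5 - (-1 + j) = 6/5 - (-5 + 5*j)/5 = 6/5 + (1 - j) = 11/5 - j)
c = 361/25 (c = (-1 + (11/5 - 1*5))² = (-1 + (11/5 - 5))² = (-1 - 14/5)² = (-19/5)² = 361/25 ≈ 14.440)
C(P, I) = √(361/25 + I)
w = 2*√1434/5 (w = √(361 + 25*215)/5 = √(361 + 5375)/5 = √5736/5 = (2*√1434)/5 = 2*√1434/5 ≈ 15.147)
-w = -2*√1434/5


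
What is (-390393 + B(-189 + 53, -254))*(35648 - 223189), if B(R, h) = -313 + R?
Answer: 73298899522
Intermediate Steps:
(-390393 + B(-189 + 53, -254))*(35648 - 223189) = (-390393 + (-313 + (-189 + 53)))*(35648 - 223189) = (-390393 + (-313 - 136))*(-187541) = (-390393 - 449)*(-187541) = -390842*(-187541) = 73298899522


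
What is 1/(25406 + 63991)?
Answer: 1/89397 ≈ 1.1186e-5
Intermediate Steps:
1/(25406 + 63991) = 1/89397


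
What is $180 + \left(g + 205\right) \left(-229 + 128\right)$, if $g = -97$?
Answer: $-10728$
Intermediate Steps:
$180 + \left(g + 205\right) \left(-229 + 128\right) = 180 + \left(-97 + 205\right) \left(-229 + 128\right) = 180 + 108 \left(-101\right) = 180 - 10908 = -10728$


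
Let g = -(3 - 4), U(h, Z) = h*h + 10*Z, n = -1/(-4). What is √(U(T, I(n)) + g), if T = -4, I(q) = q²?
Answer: √282/4 ≈ 4.1982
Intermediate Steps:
n = ¼ (n = -1*(-¼) = ¼ ≈ 0.25000)
U(h, Z) = h² + 10*Z
g = 1 (g = -1*(-1) = 1)
√(U(T, I(n)) + g) = √(((-4)² + 10*(¼)²) + 1) = √((16 + 10*(1/16)) + 1) = √((16 + 5/8) + 1) = √(133/8 + 1) = √(141/8) = √282/4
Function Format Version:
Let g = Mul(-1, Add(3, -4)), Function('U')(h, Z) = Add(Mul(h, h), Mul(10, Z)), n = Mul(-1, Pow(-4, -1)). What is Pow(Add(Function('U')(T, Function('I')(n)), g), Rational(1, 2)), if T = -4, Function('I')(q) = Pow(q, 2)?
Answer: Mul(Rational(1, 4), Pow(282, Rational(1, 2))) ≈ 4.1982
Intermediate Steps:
n = Rational(1, 4) (n = Mul(-1, Rational(-1, 4)) = Rational(1, 4) ≈ 0.25000)
Function('U')(h, Z) = Add(Pow(h, 2), Mul(10, Z))
g = 1 (g = Mul(-1, -1) = 1)
Pow(Add(Function('U')(T, Function('I')(n)), g), Rational(1, 2)) = Pow(Add(Add(Pow(-4, 2), Mul(10, Pow(Rational(1, 4), 2))), 1), Rational(1, 2)) = Pow(Add(Add(16, Mul(10, Rational(1, 16))), 1), Rational(1, 2)) = Pow(Add(Add(16, Rational(5, 8)), 1), Rational(1, 2)) = Pow(Add(Rational(133, 8), 1), Rational(1, 2)) = Pow(Rational(141, 8), Rational(1, 2)) = Mul(Rational(1, 4), Pow(282, Rational(1, 2)))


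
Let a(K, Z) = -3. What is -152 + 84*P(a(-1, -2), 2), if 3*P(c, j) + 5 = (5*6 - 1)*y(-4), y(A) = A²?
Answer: 12700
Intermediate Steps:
P(c, j) = 153 (P(c, j) = -5/3 + ((5*6 - 1)*(-4)²)/3 = -5/3 + ((30 - 1)*16)/3 = -5/3 + (29*16)/3 = -5/3 + (⅓)*464 = -5/3 + 464/3 = 153)
-152 + 84*P(a(-1, -2), 2) = -152 + 84*153 = -152 + 12852 = 12700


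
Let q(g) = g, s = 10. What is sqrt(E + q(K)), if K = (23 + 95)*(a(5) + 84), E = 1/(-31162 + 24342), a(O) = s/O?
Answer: sqrt(118001957095)/3410 ≈ 100.74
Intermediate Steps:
a(O) = 10/O
E = -1/6820 (E = 1/(-6820) = -1/6820 ≈ -0.00014663)
K = 10148 (K = (23 + 95)*(10/5 + 84) = 118*(10*(1/5) + 84) = 118*(2 + 84) = 118*86 = 10148)
sqrt(E + q(K)) = sqrt(-1/6820 + 10148) = sqrt(69209359/6820) = sqrt(118001957095)/3410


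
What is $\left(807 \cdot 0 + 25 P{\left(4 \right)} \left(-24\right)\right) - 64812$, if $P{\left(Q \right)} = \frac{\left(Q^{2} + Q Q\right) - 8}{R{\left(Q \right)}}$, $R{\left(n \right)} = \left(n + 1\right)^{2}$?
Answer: $-65388$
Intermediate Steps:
$R{\left(n \right)} = \left(1 + n\right)^{2}$
$P{\left(Q \right)} = \frac{-8 + 2 Q^{2}}{\left(1 + Q\right)^{2}}$ ($P{\left(Q \right)} = \frac{\left(Q^{2} + Q Q\right) - 8}{\left(1 + Q\right)^{2}} = \frac{\left(Q^{2} + Q^{2}\right) - 8}{\left(1 + Q\right)^{2}} = \frac{2 Q^{2} - 8}{\left(1 + Q\right)^{2}} = \frac{-8 + 2 Q^{2}}{\left(1 + Q\right)^{2}}$)
$\left(807 \cdot 0 + 25 P{\left(4 \right)} \left(-24\right)\right) - 64812 = \left(807 \cdot 0 + 25 \frac{2 \left(-4 + 4^{2}\right)}{\left(1 + 4\right)^{2}} \left(-24\right)\right) - 64812 = \left(0 + 25 \frac{2 \left(-4 + 16\right)}{25} \left(-24\right)\right) - 64812 = \left(0 + 25 \cdot 2 \cdot \frac{1}{25} \cdot 12 \left(-24\right)\right) - 64812 = \left(0 + 25 \cdot \frac{24}{25} \left(-24\right)\right) - 64812 = \left(0 + 24 \left(-24\right)\right) - 64812 = \left(0 - 576\right) - 64812 = -576 - 64812 = -65388$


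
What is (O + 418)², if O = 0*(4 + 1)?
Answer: 174724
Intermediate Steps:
O = 0 (O = 0*5 = 0)
(O + 418)² = (0 + 418)² = 418² = 174724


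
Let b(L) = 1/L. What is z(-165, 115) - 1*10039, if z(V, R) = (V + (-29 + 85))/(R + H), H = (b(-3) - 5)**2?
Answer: -12961330/1291 ≈ -10040.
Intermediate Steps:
H = 256/9 (H = (1/(-3) - 5)**2 = (-1/3 - 5)**2 = (-16/3)**2 = 256/9 ≈ 28.444)
z(V, R) = (56 + V)/(256/9 + R) (z(V, R) = (V + (-29 + 85))/(R + 256/9) = (V + 56)/(256/9 + R) = (56 + V)/(256/9 + R))
z(-165, 115) - 1*10039 = 9*(56 - 165)/(256 + 9*115) - 1*10039 = 9*(-109)/(256 + 1035) - 10039 = 9*(-109)/1291 - 10039 = 9*(1/1291)*(-109) - 10039 = -981/1291 - 10039 = -12961330/1291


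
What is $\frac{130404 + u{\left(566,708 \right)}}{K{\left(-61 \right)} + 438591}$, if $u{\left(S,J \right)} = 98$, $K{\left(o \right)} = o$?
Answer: $\frac{65251}{219265} \approx 0.29759$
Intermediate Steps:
$\frac{130404 + u{\left(566,708 \right)}}{K{\left(-61 \right)} + 438591} = \frac{130404 + 98}{-61 + 438591} = \frac{130502}{438530} = 130502 \cdot \frac{1}{438530} = \frac{65251}{219265}$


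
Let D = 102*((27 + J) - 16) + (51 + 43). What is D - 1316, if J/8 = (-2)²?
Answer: 3164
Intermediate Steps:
J = 32 (J = 8*(-2)² = 8*4 = 32)
D = 4480 (D = 102*((27 + 32) - 16) + (51 + 43) = 102*(59 - 16) + 94 = 102*43 + 94 = 4386 + 94 = 4480)
D - 1316 = 4480 - 1316 = 3164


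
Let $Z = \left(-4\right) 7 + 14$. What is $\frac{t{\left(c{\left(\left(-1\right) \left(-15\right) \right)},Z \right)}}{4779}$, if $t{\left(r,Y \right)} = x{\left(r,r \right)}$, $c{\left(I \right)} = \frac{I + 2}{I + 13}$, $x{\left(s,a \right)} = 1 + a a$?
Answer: $\frac{1073}{3746736} \approx 0.00028638$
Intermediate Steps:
$x{\left(s,a \right)} = 1 + a^{2}$
$c{\left(I \right)} = \frac{2 + I}{13 + I}$
$Z = -14$ ($Z = -28 + 14 = -14$)
$t{\left(r,Y \right)} = 1 + r^{2}$
$\frac{t{\left(c{\left(\left(-1\right) \left(-15\right) \right)},Z \right)}}{4779} = \frac{1 + \left(\frac{2 - -15}{13 - -15}\right)^{2}}{4779} = \left(1 + \left(\frac{2 + 15}{13 + 15}\right)^{2}\right) \frac{1}{4779} = \left(1 + \left(\frac{1}{28} \cdot 17\right)^{2}\right) \frac{1}{4779} = \left(1 + \left(\frac{17}{28}\right)^{2}\right) \frac{1}{4779} = \left(1 + \frac{289}{784}\right) \frac{1}{4779} = \frac{1073}{784} \cdot \frac{1}{4779} = \frac{1073}{3746736}$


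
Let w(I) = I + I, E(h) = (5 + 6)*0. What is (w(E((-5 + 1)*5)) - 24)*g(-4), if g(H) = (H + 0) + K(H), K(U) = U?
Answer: 192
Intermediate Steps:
E(h) = 0 (E(h) = 11*0 = 0)
w(I) = 2*I
g(H) = 2*H (g(H) = (H + 0) + H = H + H = 2*H)
(w(E((-5 + 1)*5)) - 24)*g(-4) = (2*0 - 24)*(2*(-4)) = (0 - 24)*(-8) = -24*(-8) = 192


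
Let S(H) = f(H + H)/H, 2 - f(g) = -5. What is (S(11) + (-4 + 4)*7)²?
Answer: 49/121 ≈ 0.40496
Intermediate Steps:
f(g) = 7 (f(g) = 2 - 1*(-5) = 2 + 5 = 7)
S(H) = 7/H
(S(11) + (-4 + 4)*7)² = (7/11 + (-4 + 4)*7)² = (7*(1/11) + 0*7)² = (7/11 + 0)² = (7/11)² = 49/121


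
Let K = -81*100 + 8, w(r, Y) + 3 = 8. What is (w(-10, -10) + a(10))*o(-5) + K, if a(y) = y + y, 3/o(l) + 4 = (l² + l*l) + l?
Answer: -331697/41 ≈ -8090.2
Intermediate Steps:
w(r, Y) = 5 (w(r, Y) = -3 + 8 = 5)
o(l) = 3/(-4 + l + 2*l²) (o(l) = 3/(-4 + ((l² + l*l) + l)) = 3/(-4 + ((l² + l²) + l)) = 3/(-4 + (2*l² + l)) = 3/(-4 + (l + 2*l²)) = 3/(-4 + l + 2*l²))
a(y) = 2*y
K = -8092 (K = -8100 + 8 = -8092)
(w(-10, -10) + a(10))*o(-5) + K = (5 + 2*10)*(3/(-4 - 5 + 2*(-5)²)) - 8092 = (5 + 20)*(3/(-4 - 5 + 2*25)) - 8092 = 25*(3/(-4 - 5 + 50)) - 8092 = 25*(3/41) - 8092 = 75/41 - 8092 = -331697/41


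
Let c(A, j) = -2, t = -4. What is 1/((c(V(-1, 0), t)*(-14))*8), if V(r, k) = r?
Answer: 1/224 ≈ 0.0044643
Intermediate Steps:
1/((c(V(-1, 0), t)*(-14))*8) = 1/(-2*(-14)*8) = 1/(28*8) = 1/224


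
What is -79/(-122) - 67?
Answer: -8095/122 ≈ -66.352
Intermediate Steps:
-79/(-122) - 67 = -1/122*(-79) - 67 = 79/122 - 67 = -8095/122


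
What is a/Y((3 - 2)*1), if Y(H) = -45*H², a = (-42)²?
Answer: -196/5 ≈ -39.200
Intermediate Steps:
a = 1764
a/Y((3 - 2)*1) = 1764/((-45*(3 - 2)²)) = 1764/((-45*1²)) = 1764/((-45*1)) = 1764/(-45) = 1764*(-1/45) = -196/5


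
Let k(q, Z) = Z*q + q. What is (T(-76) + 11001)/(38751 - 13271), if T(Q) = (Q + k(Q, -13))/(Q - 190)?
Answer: 15397/35672 ≈ 0.43163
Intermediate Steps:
k(q, Z) = q + Z*q
T(Q) = -11*Q/(-190 + Q) (T(Q) = (Q + Q*(1 - 13))/(Q - 190) = (Q + Q*(-12))/(-190 + Q) = (Q - 12*Q)/(-190 + Q) = (-11*Q)/(-190 + Q) = -11*Q/(-190 + Q))
(T(-76) + 11001)/(38751 - 13271) = (-11*(-76)/(-190 - 76) + 11001)/(38751 - 13271) = (-11*(-76)/(-266) + 11001)/25480 = (-11*(-76)*(-1/266) + 11001)*(1/25480) = (-22/7 + 11001)*(1/25480) = (76985/7)*(1/25480) = 15397/35672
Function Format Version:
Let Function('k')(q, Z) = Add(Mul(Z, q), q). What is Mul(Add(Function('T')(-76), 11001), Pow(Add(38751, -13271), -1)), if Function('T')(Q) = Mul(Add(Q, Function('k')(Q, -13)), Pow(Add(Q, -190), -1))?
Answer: Rational(15397, 35672) ≈ 0.43163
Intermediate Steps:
Function('k')(q, Z) = Add(q, Mul(Z, q))
Function('T')(Q) = Mul(-11, Q, Pow(Add(-190, Q), -1)) (Function('T')(Q) = Mul(Add(Q, Mul(Q, Add(1, -13))), Pow(Add(Q, -190), -1)) = Mul(Add(Q, Mul(Q, -12)), Pow(Add(-190, Q), -1)) = Mul(Add(Q, Mul(-12, Q)), Pow(Add(-190, Q), -1)) = Mul(Mul(-11, Q), Pow(Add(-190, Q), -1)) = Mul(-11, Q, Pow(Add(-190, Q), -1)))
Mul(Add(Function('T')(-76), 11001), Pow(Add(38751, -13271), -1)) = Mul(Add(Mul(-11, -76, Pow(Add(-190, -76), -1)), 11001), Pow(Add(38751, -13271), -1)) = Mul(Add(Mul(-11, -76, Pow(-266, -1)), 11001), Pow(25480, -1)) = Mul(Add(Mul(-11, -76, Rational(-1, 266)), 11001), Rational(1, 25480)) = Mul(Add(Rational(-22, 7), 11001), Rational(1, 25480)) = Mul(Rational(76985, 7), Rational(1, 25480)) = Rational(15397, 35672)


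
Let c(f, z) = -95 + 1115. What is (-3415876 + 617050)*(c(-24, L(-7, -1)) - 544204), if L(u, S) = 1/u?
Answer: 1520277501984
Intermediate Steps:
c(f, z) = 1020
(-3415876 + 617050)*(c(-24, L(-7, -1)) - 544204) = (-3415876 + 617050)*(1020 - 544204) = -2798826*(-543184) = 1520277501984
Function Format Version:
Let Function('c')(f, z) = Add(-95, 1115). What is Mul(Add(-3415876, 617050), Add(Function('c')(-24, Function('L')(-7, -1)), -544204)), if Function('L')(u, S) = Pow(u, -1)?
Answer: 1520277501984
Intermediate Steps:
Function('c')(f, z) = 1020
Mul(Add(-3415876, 617050), Add(Function('c')(-24, Function('L')(-7, -1)), -544204)) = Mul(Add(-3415876, 617050), Add(1020, -544204)) = Mul(-2798826, -543184) = 1520277501984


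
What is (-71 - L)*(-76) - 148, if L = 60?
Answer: 9808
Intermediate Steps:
(-71 - L)*(-76) - 148 = (-71 - 1*60)*(-76) - 148 = (-71 - 60)*(-76) - 148 = -131*(-76) - 148 = 9956 - 148 = 9808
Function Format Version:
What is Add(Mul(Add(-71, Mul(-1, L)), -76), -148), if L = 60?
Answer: 9808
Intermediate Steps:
Add(Mul(Add(-71, Mul(-1, L)), -76), -148) = Add(Mul(Add(-71, Mul(-1, 60)), -76), -148) = Add(Mul(Add(-71, -60), -76), -148) = Add(Mul(-131, -76), -148) = Add(9956, -148) = 9808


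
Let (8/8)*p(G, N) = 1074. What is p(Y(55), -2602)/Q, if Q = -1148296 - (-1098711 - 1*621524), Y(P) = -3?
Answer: 1074/571939 ≈ 0.0018778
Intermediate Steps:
p(G, N) = 1074
Q = 571939 (Q = -1148296 - (-1098711 - 621524) = -1148296 - 1*(-1720235) = -1148296 + 1720235 = 571939)
p(Y(55), -2602)/Q = 1074/571939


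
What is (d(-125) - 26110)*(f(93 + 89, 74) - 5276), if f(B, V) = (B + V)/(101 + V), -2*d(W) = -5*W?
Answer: 4877826018/35 ≈ 1.3937e+8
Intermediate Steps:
d(W) = 5*W/2 (d(W) = -(-5)*W/2 = 5*W/2)
f(B, V) = (B + V)/(101 + V)
(d(-125) - 26110)*(f(93 + 89, 74) - 5276) = ((5/2)*(-125) - 26110)*(((93 + 89) + 74)/(101 + 74) - 5276) = (-625/2 - 26110)*((182 + 74)/175 - 5276) = -52845*((1/175)*256 - 5276)/2 = -52845*(256/175 - 5276)/2 = -52845/2*(-923044/175) = 4877826018/35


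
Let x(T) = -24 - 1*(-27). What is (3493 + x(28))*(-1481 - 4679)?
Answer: -21535360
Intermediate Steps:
x(T) = 3 (x(T) = -24 + 27 = 3)
(3493 + x(28))*(-1481 - 4679) = (3493 + 3)*(-1481 - 4679) = 3496*(-6160) = -21535360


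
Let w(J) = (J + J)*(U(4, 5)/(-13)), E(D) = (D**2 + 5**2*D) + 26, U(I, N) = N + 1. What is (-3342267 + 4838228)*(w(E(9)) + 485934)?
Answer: 9444238154838/13 ≈ 7.2648e+11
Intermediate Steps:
U(I, N) = 1 + N
E(D) = 26 + D**2 + 25*D (E(D) = (D**2 + 25*D) + 26 = 26 + D**2 + 25*D)
w(J) = -12*J/13 (w(J) = (J + J)*((1 + 5)/(-13)) = (2*J)*(6*(-1/13)) = (2*J)*(-6/13) = -12*J/13)
(-3342267 + 4838228)*(w(E(9)) + 485934) = (-3342267 + 4838228)*(-12*(26 + 9**2 + 25*9)/13 + 485934) = 1495961*(-12*(26 + 81 + 225)/13 + 485934) = 1495961*(-12/13*332 + 485934) = 1495961*(-3984/13 + 485934) = 1495961*(6313158/13) = 9444238154838/13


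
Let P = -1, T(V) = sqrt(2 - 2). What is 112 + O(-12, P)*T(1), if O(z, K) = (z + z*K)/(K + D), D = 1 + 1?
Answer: 112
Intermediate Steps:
T(V) = 0 (T(V) = sqrt(0) = 0)
D = 2
O(z, K) = (z + K*z)/(2 + K) (O(z, K) = (z + z*K)/(K + 2) = (z + K*z)/(2 + K))
112 + O(-12, P)*T(1) = 112 - 12*(1 - 1)/(2 - 1)*0 = 112 - 12*0/1*0 = 112 - 12*1*0*0 = 112 + 0*0 = 112 + 0 = 112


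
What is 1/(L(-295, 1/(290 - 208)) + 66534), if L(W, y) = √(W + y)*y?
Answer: 12228239504/813593687167199 - 82*I*√1983498/2440781061501597 ≈ 1.503e-5 - 4.7315e-11*I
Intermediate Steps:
L(W, y) = y*√(W + y)
1/(L(-295, 1/(290 - 208)) + 66534) = 1/(√(-295 + 1/(290 - 208))/(290 - 208) + 66534) = 1/(√(-295 + 1/82)/82 + 66534) = 1/(√(-24189/82)/82 + 66534) = 1/((I*√1983498/82)/82 + 66534) = 1/(I*√1983498/6724 + 66534) = 1/(66534 + I*√1983498/6724)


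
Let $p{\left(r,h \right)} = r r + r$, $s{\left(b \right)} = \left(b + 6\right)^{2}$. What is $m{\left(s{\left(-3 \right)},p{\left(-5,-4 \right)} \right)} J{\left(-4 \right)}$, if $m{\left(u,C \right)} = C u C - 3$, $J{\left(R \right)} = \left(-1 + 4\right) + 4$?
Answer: $25179$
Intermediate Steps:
$s{\left(b \right)} = \left(6 + b\right)^{2}$
$p{\left(r,h \right)} = r + r^{2}$ ($p{\left(r,h \right)} = r^{2} + r = r + r^{2}$)
$J{\left(R \right)} = 7$ ($J{\left(R \right)} = 3 + 4 = 7$)
$m{\left(u,C \right)} = -3 + u C^{2}$ ($m{\left(u,C \right)} = u C^{2} - 3 = -3 + u C^{2}$)
$m{\left(s{\left(-3 \right)},p{\left(-5,-4 \right)} \right)} J{\left(-4 \right)} = \left(-3 + \left(6 - 3\right)^{2} \left(- 5 \left(1 - 5\right)\right)^{2}\right) 7 = \left(-3 + 3^{2} \left(\left(-5\right) \left(-4\right)\right)^{2}\right) 7 = \left(-3 + 9 \cdot 20^{2}\right) 7 = \left(-3 + 9 \cdot 400\right) 7 = \left(-3 + 3600\right) 7 = 3597 \cdot 7 = 25179$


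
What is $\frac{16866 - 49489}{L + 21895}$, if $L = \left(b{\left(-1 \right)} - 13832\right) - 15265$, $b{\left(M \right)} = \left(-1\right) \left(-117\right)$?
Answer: $\frac{32623}{7085} \approx 4.6045$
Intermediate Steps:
$b{\left(M \right)} = 117$
$L = -28980$ ($L = \left(117 - 13832\right) - 15265 = -13715 - 15265 = -28980$)
$\frac{16866 - 49489}{L + 21895} = \frac{16866 - 49489}{-28980 + 21895} = - \frac{32623}{-7085} = \left(-32623\right) \left(- \frac{1}{7085}\right) = \frac{32623}{7085}$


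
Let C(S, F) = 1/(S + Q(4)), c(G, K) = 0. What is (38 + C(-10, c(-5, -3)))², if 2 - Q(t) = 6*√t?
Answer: 576081/400 ≈ 1440.2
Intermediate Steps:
Q(t) = 2 - 6*√t
C(S, F) = 1/(-10 + S) (C(S, F) = 1/(S + (2 - 6*√4)) = 1/(S + (2 - 6*2)) = 1/(S + (2 - 12)) = 1/(S - 10) = 1/(-10 + S))
(38 + C(-10, c(-5, -3)))² = (38 + 1/(-10 - 10))² = (38 + 1/(-20))² = (38 - 1/20)² = (759/20)² = 576081/400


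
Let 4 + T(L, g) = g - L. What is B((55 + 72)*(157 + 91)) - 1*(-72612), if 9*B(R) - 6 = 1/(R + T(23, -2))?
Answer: 20564125039/283203 ≈ 72613.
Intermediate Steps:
T(L, g) = -4 + g - L (T(L, g) = -4 + (g - L) = -4 + g - L)
B(R) = ⅔ + 1/(9*(-29 + R)) (B(R) = ⅔ + 1/(9*(R + (-4 - 2 - 1*23))) = ⅔ + 1/(9*(R + (-4 - 2 - 23))) = ⅔ + 1/(9*(R - 29)) = ⅔ + 1/(9*(-29 + R)))
B((55 + 72)*(157 + 91)) - 1*(-72612) = (-173 + 6*((55 + 72)*(157 + 91)))/(9*(-29 + (55 + 72)*(157 + 91))) - 1*(-72612) = (-173 + 6*(127*248))/(9*(-29 + 127*248)) + 72612 = (-173 + 6*31496)/(9*(-29 + 31496)) + 72612 = (⅑)*(-173 + 188976)/31467 + 72612 = (⅑)*(1/31467)*188803 + 72612 = 188803/283203 + 72612 = 20564125039/283203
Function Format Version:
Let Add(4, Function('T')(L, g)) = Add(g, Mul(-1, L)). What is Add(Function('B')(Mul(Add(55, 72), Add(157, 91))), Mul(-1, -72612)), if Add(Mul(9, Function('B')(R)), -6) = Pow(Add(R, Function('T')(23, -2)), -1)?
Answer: Rational(20564125039, 283203) ≈ 72613.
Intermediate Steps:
Function('T')(L, g) = Add(-4, g, Mul(-1, L)) (Function('T')(L, g) = Add(-4, Add(g, Mul(-1, L))) = Add(-4, g, Mul(-1, L)))
Function('B')(R) = Add(Rational(2, 3), Mul(Rational(1, 9), Pow(Add(-29, R), -1))) (Function('B')(R) = Add(Rational(2, 3), Mul(Rational(1, 9), Pow(Add(R, Add(-4, -2, Mul(-1, 23))), -1))) = Add(Rational(2, 3), Mul(Rational(1, 9), Pow(Add(R, Add(-4, -2, -23)), -1))) = Add(Rational(2, 3), Mul(Rational(1, 9), Pow(Add(R, -29), -1))) = Add(Rational(2, 3), Mul(Rational(1, 9), Pow(Add(-29, R), -1))))
Add(Function('B')(Mul(Add(55, 72), Add(157, 91))), Mul(-1, -72612)) = Add(Mul(Rational(1, 9), Pow(Add(-29, Mul(Add(55, 72), Add(157, 91))), -1), Add(-173, Mul(6, Mul(Add(55, 72), Add(157, 91))))), Mul(-1, -72612)) = Add(Mul(Rational(1, 9), Pow(Add(-29, Mul(127, 248)), -1), Add(-173, Mul(6, Mul(127, 248)))), 72612) = Add(Mul(Rational(1, 9), Pow(Add(-29, 31496), -1), Add(-173, Mul(6, 31496))), 72612) = Add(Mul(Rational(1, 9), Pow(31467, -1), Add(-173, 188976)), 72612) = Add(Mul(Rational(1, 9), Rational(1, 31467), 188803), 72612) = Add(Rational(188803, 283203), 72612) = Rational(20564125039, 283203)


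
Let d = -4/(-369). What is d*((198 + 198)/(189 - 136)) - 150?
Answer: -325774/2173 ≈ -149.92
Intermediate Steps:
d = 4/369 (d = -4*(-1/369) = 4/369 ≈ 0.010840)
d*((198 + 198)/(189 - 136)) - 150 = 4*((198 + 198)/(189 - 136))/369 - 150 = 4*(396/53)/369 - 150 = 4*(396*(1/53))/369 - 150 = (4/369)*(396/53) - 150 = 176/2173 - 150 = -325774/2173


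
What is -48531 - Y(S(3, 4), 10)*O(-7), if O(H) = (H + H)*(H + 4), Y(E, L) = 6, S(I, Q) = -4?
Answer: -48783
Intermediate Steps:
O(H) = 2*H*(4 + H) (O(H) = (2*H)*(4 + H) = 2*H*(4 + H))
-48531 - Y(S(3, 4), 10)*O(-7) = -48531 - 6*2*(-7)*(4 - 7) = -48531 - 6*2*(-7)*(-3) = -48531 - 6*42 = -48531 - 1*252 = -48531 - 252 = -48783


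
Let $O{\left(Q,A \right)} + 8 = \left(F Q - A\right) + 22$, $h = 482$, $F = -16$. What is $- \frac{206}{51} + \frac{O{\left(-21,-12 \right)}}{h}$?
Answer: $- \frac{40415}{12291} \approx -3.2882$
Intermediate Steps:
$O{\left(Q,A \right)} = 14 - A - 16 Q$ ($O{\left(Q,A \right)} = -8 - \left(-22 + A + 16 Q\right) = 14 - A - 16 Q$)
$- \frac{206}{51} + \frac{O{\left(-21,-12 \right)}}{h} = - \frac{206}{51} + \frac{14 - -12 - -336}{482} = \left(-206\right) \frac{1}{51} + \left(14 + 12 + 336\right) \frac{1}{482} = - \frac{206}{51} + 362 \cdot \frac{1}{482} = - \frac{206}{51} + \frac{181}{241} = - \frac{40415}{12291}$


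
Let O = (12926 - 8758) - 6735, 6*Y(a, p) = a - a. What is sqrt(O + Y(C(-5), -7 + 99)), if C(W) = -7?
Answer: I*sqrt(2567) ≈ 50.666*I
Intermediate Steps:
Y(a, p) = 0 (Y(a, p) = (a - a)/6 = (1/6)*0 = 0)
O = -2567 (O = 4168 - 6735 = -2567)
sqrt(O + Y(C(-5), -7 + 99)) = sqrt(-2567 + 0) = sqrt(-2567) = I*sqrt(2567)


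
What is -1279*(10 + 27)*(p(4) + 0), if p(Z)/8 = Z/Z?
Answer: -378584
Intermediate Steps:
p(Z) = 8 (p(Z) = 8*(Z/Z) = 8*1 = 8)
-1279*(10 + 27)*(p(4) + 0) = -1279*(10 + 27)*(8 + 0) = -47323*8 = -1279*296 = -378584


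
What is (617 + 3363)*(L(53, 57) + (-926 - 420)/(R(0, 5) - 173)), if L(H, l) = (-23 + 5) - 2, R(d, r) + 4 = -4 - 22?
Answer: -10801720/203 ≈ -53210.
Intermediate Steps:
R(d, r) = -30 (R(d, r) = -4 + (-4 - 22) = -4 - 26 = -30)
L(H, l) = -20 (L(H, l) = -18 - 2 = -20)
(617 + 3363)*(L(53, 57) + (-926 - 420)/(R(0, 5) - 173)) = (617 + 3363)*(-20 + (-926 - 420)/(-30 - 173)) = 3980*(-20 - 1346/(-203)) = 3980*(-20 - 1346*(-1/203)) = 3980*(-20 + 1346/203) = 3980*(-2714/203) = -10801720/203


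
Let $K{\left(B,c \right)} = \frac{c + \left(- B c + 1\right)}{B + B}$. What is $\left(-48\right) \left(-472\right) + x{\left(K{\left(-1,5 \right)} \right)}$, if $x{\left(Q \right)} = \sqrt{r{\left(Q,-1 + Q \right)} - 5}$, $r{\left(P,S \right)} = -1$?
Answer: $22656 + i \sqrt{6} \approx 22656.0 + 2.4495 i$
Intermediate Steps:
$K{\left(B,c \right)} = \frac{1 + c - B c}{2 B}$ ($K{\left(B,c \right)} = \frac{c - \left(-1 + B c\right)}{2 B} = \left(c - \left(-1 + B c\right)\right) \frac{1}{2 B} = \left(1 + c - B c\right) \frac{1}{2 B} = \frac{1 + c - B c}{2 B}$)
$x{\left(Q \right)} = i \sqrt{6}$ ($x{\left(Q \right)} = \sqrt{-1 - 5} = \sqrt{-6} = i \sqrt{6}$)
$\left(-48\right) \left(-472\right) + x{\left(K{\left(-1,5 \right)} \right)} = \left(-48\right) \left(-472\right) + i \sqrt{6} = 22656 + i \sqrt{6}$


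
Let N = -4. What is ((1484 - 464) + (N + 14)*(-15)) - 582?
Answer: 288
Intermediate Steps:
((1484 - 464) + (N + 14)*(-15)) - 582 = ((1484 - 464) + (-4 + 14)*(-15)) - 582 = (1020 + 10*(-15)) - 582 = (1020 - 150) - 582 = 870 - 582 = 288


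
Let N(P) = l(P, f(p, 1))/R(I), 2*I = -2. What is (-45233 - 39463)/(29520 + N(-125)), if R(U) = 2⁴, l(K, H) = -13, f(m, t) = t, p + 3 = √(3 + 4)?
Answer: -1355136/472307 ≈ -2.8692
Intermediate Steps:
p = -3 + √7 (p = -3 + √(3 + 4) = -3 + √7 ≈ -0.35425)
I = -1 (I = (½)*(-2) = -1)
R(U) = 16
N(P) = -13/16
(-45233 - 39463)/(29520 + N(-125)) = (-45233 - 39463)/(29520 - 13/16) = -84696/472307/16 = -84696*16/472307 = -1355136/472307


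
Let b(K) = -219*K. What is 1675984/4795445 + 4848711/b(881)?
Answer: -7642788081473/308409454285 ≈ -24.781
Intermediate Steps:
1675984/4795445 + 4848711/b(881) = 1675984/4795445 + 4848711/((-219*881)) = 1675984*(1/4795445) + 4848711/(-192939) = 1675984/4795445 + 4848711*(-1/192939) = 1675984/4795445 - 1616237/64313 = -7642788081473/308409454285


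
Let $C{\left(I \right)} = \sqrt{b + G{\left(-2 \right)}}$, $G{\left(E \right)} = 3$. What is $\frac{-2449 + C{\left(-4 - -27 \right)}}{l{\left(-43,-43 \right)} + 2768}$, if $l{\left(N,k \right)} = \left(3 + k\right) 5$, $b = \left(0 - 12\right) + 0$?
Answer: $- \frac{2449}{2568} + \frac{i}{856} \approx -0.95366 + 0.0011682 i$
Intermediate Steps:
$b = -12$ ($b = -12 + 0 = -12$)
$l{\left(N,k \right)} = 15 + 5 k$
$C{\left(I \right)} = 3 i$ ($C{\left(I \right)} = \sqrt{-12 + 3} = \sqrt{-9} = 3 i$)
$\frac{-2449 + C{\left(-4 - -27 \right)}}{l{\left(-43,-43 \right)} + 2768} = \frac{-2449 + 3 i}{\left(15 + 5 \left(-43\right)\right) + 2768} = \frac{-2449 + 3 i}{\left(15 - 215\right) + 2768} = \frac{-2449 + 3 i}{-200 + 2768} = \frac{-2449 + 3 i}{2568} = \left(-2449 + 3 i\right) \frac{1}{2568} = - \frac{2449}{2568} + \frac{i}{856}$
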